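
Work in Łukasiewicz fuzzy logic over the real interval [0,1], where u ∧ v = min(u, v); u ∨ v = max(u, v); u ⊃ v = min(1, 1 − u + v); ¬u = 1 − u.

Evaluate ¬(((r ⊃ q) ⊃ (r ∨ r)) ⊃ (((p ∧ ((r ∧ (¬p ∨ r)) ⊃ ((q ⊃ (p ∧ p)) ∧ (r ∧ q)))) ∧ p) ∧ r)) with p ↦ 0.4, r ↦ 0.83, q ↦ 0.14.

(r ⊃ q): min(1, 1 − 0.83 + 0.14) = 0.31
(r ∨ r) = max(0.83, 0.83) = 0.83
((r ⊃ q) ⊃ (r ∨ r)): min(1, 1 − 0.31 + 0.83) = 1
¬p: Łukasiewicz ¬ gives 1 − 0.4 = 0.6
(¬p ∨ r) = max(0.6, 0.83) = 0.83
(r ∧ (¬p ∨ r)) = min(0.83, 0.83) = 0.83
(p ∧ p) = min(0.4, 0.4) = 0.4
(q ⊃ (p ∧ p)): min(1, 1 − 0.14 + 0.4) = 1
(r ∧ q) = min(0.83, 0.14) = 0.14
((q ⊃ (p ∧ p)) ∧ (r ∧ q)) = min(1, 0.14) = 0.14
((r ∧ (¬p ∨ r)) ⊃ ((q ⊃ (p ∧ p)) ∧ (r ∧ q))): min(1, 1 − 0.83 + 0.14) = 0.31
(p ∧ ((r ∧ (¬p ∨ r)) ⊃ ((q ⊃ (p ∧ p)) ∧ (r ∧ q)))) = min(0.4, 0.31) = 0.31
((p ∧ ((r ∧ (¬p ∨ r)) ⊃ ((q ⊃ (p ∧ p)) ∧ (r ∧ q)))) ∧ p) = min(0.31, 0.4) = 0.31
(((p ∧ ((r ∧ (¬p ∨ r)) ⊃ ((q ⊃ (p ∧ p)) ∧ (r ∧ q)))) ∧ p) ∧ r) = min(0.31, 0.83) = 0.31
(((r ⊃ q) ⊃ (r ∨ r)) ⊃ (((p ∧ ((r ∧ (¬p ∨ r)) ⊃ ((q ⊃ (p ∧ p)) ∧ (r ∧ q)))) ∧ p) ∧ r)): min(1, 1 − 1 + 0.31) = 0.31
¬(((r ⊃ q) ⊃ (r ∨ r)) ⊃ (((p ∧ ((r ∧ (¬p ∨ r)) ⊃ ((q ⊃ (p ∧ p)) ∧ (r ∧ q)))) ∧ p) ∧ r)): Łukasiewicz ¬ gives 1 − 0.31 = 0.69

0.69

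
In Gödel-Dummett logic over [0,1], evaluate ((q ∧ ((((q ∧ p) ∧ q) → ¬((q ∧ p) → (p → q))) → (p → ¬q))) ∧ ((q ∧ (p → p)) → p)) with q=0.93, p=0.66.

(q ∧ p) = min(0.93, 0.66) = 0.66
((q ∧ p) ∧ q) = min(0.66, 0.93) = 0.66
(q ∧ p) = min(0.93, 0.66) = 0.66
(p → q): 0.66 ≤ 0.93, so result = 1
((q ∧ p) → (p → q)): 0.66 ≤ 1, so result = 1
¬((q ∧ p) → (p → q)): Gödel ¬ of 1 = 0 (operand ≠ 0)
(((q ∧ p) ∧ q) → ¬((q ∧ p) → (p → q))): 0.66 > 0, so result = 0
¬q: Gödel ¬ of 0.93 = 0 (operand ≠ 0)
(p → ¬q): 0.66 > 0, so result = 0
((((q ∧ p) ∧ q) → ¬((q ∧ p) → (p → q))) → (p → ¬q)): 0 ≤ 0, so result = 1
(q ∧ ((((q ∧ p) ∧ q) → ¬((q ∧ p) → (p → q))) → (p → ¬q))) = min(0.93, 1) = 0.93
(p → p): 0.66 ≤ 0.66, so result = 1
(q ∧ (p → p)) = min(0.93, 1) = 0.93
((q ∧ (p → p)) → p): 0.93 > 0.66, so result = 0.66
((q ∧ ((((q ∧ p) ∧ q) → ¬((q ∧ p) → (p → q))) → (p → ¬q))) ∧ ((q ∧ (p → p)) → p)) = min(0.93, 0.66) = 0.66

0.66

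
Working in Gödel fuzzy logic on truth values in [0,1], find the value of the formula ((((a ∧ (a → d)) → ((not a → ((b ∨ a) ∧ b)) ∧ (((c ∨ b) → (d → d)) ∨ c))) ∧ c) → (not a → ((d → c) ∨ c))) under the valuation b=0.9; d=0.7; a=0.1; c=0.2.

(a → d): 0.1 ≤ 0.7, so result = 1
(a ∧ (a → d)) = min(0.1, 1) = 0.1
not a: Gödel ¬ of 0.1 = 0 (operand ≠ 0)
(b ∨ a) = max(0.9, 0.1) = 0.9
((b ∨ a) ∧ b) = min(0.9, 0.9) = 0.9
(not a → ((b ∨ a) ∧ b)): 0 ≤ 0.9, so result = 1
(c ∨ b) = max(0.2, 0.9) = 0.9
(d → d): 0.7 ≤ 0.7, so result = 1
((c ∨ b) → (d → d)): 0.9 ≤ 1, so result = 1
(((c ∨ b) → (d → d)) ∨ c) = max(1, 0.2) = 1
((not a → ((b ∨ a) ∧ b)) ∧ (((c ∨ b) → (d → d)) ∨ c)) = min(1, 1) = 1
((a ∧ (a → d)) → ((not a → ((b ∨ a) ∧ b)) ∧ (((c ∨ b) → (d → d)) ∨ c))): 0.1 ≤ 1, so result = 1
(((a ∧ (a → d)) → ((not a → ((b ∨ a) ∧ b)) ∧ (((c ∨ b) → (d → d)) ∨ c))) ∧ c) = min(1, 0.2) = 0.2
not a: Gödel ¬ of 0.1 = 0 (operand ≠ 0)
(d → c): 0.7 > 0.2, so result = 0.2
((d → c) ∨ c) = max(0.2, 0.2) = 0.2
(not a → ((d → c) ∨ c)): 0 ≤ 0.2, so result = 1
((((a ∧ (a → d)) → ((not a → ((b ∨ a) ∧ b)) ∧ (((c ∨ b) → (d → d)) ∨ c))) ∧ c) → (not a → ((d → c) ∨ c))): 0.2 ≤ 1, so result = 1

1.00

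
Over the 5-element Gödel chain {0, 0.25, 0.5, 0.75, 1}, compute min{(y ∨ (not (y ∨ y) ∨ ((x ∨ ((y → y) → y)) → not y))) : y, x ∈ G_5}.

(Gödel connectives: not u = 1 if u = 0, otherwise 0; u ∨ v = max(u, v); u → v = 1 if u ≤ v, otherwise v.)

The minimum is attained at y = 0.25, x = 0:
  (y ∨ y) = max(0.25, 0.25) = 0.25
  not (y ∨ y): Gödel ¬ of 0.25 = 0 (operand ≠ 0)
  (y → y): 0.25 ≤ 0.25, so result = 1
  ((y → y) → y): 1 > 0.25, so result = 0.25
  (x ∨ ((y → y) → y)) = max(0, 0.25) = 0.25
  not y: Gödel ¬ of 0.25 = 0 (operand ≠ 0)
  ((x ∨ ((y → y) → y)) → not y): 0.25 > 0, so result = 0
  (not (y ∨ y) ∨ ((x ∨ ((y → y) → y)) → not y)) = max(0, 0) = 0
  (y ∨ (not (y ∨ y) ∨ ((x ∨ ((y → y) → y)) → not y))) = max(0.25, 0) = 0.25
Checking all 25 assignments confirms none give a value below 0.25.

0.25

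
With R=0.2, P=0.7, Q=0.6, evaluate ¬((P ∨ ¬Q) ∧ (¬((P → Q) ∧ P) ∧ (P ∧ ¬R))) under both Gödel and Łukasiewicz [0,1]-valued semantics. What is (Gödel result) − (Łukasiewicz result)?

0.30

Gödel evaluation:
  ¬Q: Gödel ¬ of 0.6 = 0 (operand ≠ 0)
  (P ∨ ¬Q) = max(0.7, 0) = 0.7
  (P → Q): 0.7 > 0.6, so result = 0.6
  ((P → Q) ∧ P) = min(0.6, 0.7) = 0.6
  ¬((P → Q) ∧ P): Gödel ¬ of 0.6 = 0 (operand ≠ 0)
  ¬R: Gödel ¬ of 0.2 = 0 (operand ≠ 0)
  (P ∧ ¬R) = min(0.7, 0) = 0
  (¬((P → Q) ∧ P) ∧ (P ∧ ¬R)) = min(0, 0) = 0
  ((P ∨ ¬Q) ∧ (¬((P → Q) ∧ P) ∧ (P ∧ ¬R))) = min(0.7, 0) = 0
  ¬((P ∨ ¬Q) ∧ (¬((P → Q) ∧ P) ∧ (P ∧ ¬R))): Gödel ¬ of 0 = 1 (operand is 0)
  Gödel value = 1
Łukasiewicz evaluation:
  ¬Q: Łukasiewicz ¬ gives 1 − 0.6 = 0.4
  (P ∨ ¬Q) = max(0.7, 0.4) = 0.7
  (P → Q): min(1, 1 − 0.7 + 0.6) = 0.9
  ((P → Q) ∧ P) = min(0.9, 0.7) = 0.7
  ¬((P → Q) ∧ P): Łukasiewicz ¬ gives 1 − 0.7 = 0.3
  ¬R: Łukasiewicz ¬ gives 1 − 0.2 = 0.8
  (P ∧ ¬R) = min(0.7, 0.8) = 0.7
  (¬((P → Q) ∧ P) ∧ (P ∧ ¬R)) = min(0.3, 0.7) = 0.3
  ((P ∨ ¬Q) ∧ (¬((P → Q) ∧ P) ∧ (P ∧ ¬R))) = min(0.7, 0.3) = 0.3
  ¬((P ∨ ¬Q) ∧ (¬((P → Q) ∧ P) ∧ (P ∧ ¬R))): Łukasiewicz ¬ gives 1 − 0.3 = 0.7
  Łukasiewicz value = 0.7
Difference: 1 − 0.7 = 0.30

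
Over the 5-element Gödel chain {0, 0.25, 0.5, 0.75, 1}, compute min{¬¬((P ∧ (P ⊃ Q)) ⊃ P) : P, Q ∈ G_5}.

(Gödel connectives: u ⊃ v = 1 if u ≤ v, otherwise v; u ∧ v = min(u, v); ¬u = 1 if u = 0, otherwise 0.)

1.00

Every assignment gives 1. For instance at P = 0, Q = 0:
  (P ⊃ Q): 0 ≤ 0, so result = 1
  (P ∧ (P ⊃ Q)) = min(0, 1) = 0
  ((P ∧ (P ⊃ Q)) ⊃ P): 0 ≤ 0, so result = 1
  ¬((P ∧ (P ⊃ Q)) ⊃ P): Gödel ¬ of 1 = 0 (operand ≠ 0)
  ¬¬((P ∧ (P ⊃ Q)) ⊃ P): Gödel ¬ of 0 = 1 (operand is 0)
All 25 assignments give value 1 — the formula is a G_5-tautology.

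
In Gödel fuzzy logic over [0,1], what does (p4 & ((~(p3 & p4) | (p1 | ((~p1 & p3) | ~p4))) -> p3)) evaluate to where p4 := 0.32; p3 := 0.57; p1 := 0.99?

0.32

(p3 & p4) = min(0.57, 0.32) = 0.32
~(p3 & p4): Gödel ¬ of 0.32 = 0 (operand ≠ 0)
~p1: Gödel ¬ of 0.99 = 0 (operand ≠ 0)
(~p1 & p3) = min(0, 0.57) = 0
~p4: Gödel ¬ of 0.32 = 0 (operand ≠ 0)
((~p1 & p3) | ~p4) = max(0, 0) = 0
(p1 | ((~p1 & p3) | ~p4)) = max(0.99, 0) = 0.99
(~(p3 & p4) | (p1 | ((~p1 & p3) | ~p4))) = max(0, 0.99) = 0.99
((~(p3 & p4) | (p1 | ((~p1 & p3) | ~p4))) -> p3): 0.99 > 0.57, so result = 0.57
(p4 & ((~(p3 & p4) | (p1 | ((~p1 & p3) | ~p4))) -> p3)) = min(0.32, 0.57) = 0.32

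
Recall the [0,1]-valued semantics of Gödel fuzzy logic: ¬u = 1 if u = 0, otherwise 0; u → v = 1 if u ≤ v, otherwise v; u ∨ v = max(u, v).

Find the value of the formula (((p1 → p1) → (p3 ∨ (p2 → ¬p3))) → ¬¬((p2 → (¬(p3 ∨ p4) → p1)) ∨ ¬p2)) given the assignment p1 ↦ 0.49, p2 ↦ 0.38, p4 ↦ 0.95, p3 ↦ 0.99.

1.00

(p1 → p1): 0.49 ≤ 0.49, so result = 1
¬p3: Gödel ¬ of 0.99 = 0 (operand ≠ 0)
(p2 → ¬p3): 0.38 > 0, so result = 0
(p3 ∨ (p2 → ¬p3)) = max(0.99, 0) = 0.99
((p1 → p1) → (p3 ∨ (p2 → ¬p3))): 1 > 0.99, so result = 0.99
(p3 ∨ p4) = max(0.99, 0.95) = 0.99
¬(p3 ∨ p4): Gödel ¬ of 0.99 = 0 (operand ≠ 0)
(¬(p3 ∨ p4) → p1): 0 ≤ 0.49, so result = 1
(p2 → (¬(p3 ∨ p4) → p1)): 0.38 ≤ 1, so result = 1
¬p2: Gödel ¬ of 0.38 = 0 (operand ≠ 0)
((p2 → (¬(p3 ∨ p4) → p1)) ∨ ¬p2) = max(1, 0) = 1
¬((p2 → (¬(p3 ∨ p4) → p1)) ∨ ¬p2): Gödel ¬ of 1 = 0 (operand ≠ 0)
¬¬((p2 → (¬(p3 ∨ p4) → p1)) ∨ ¬p2): Gödel ¬ of 0 = 1 (operand is 0)
(((p1 → p1) → (p3 ∨ (p2 → ¬p3))) → ¬¬((p2 → (¬(p3 ∨ p4) → p1)) ∨ ¬p2)): 0.99 ≤ 1, so result = 1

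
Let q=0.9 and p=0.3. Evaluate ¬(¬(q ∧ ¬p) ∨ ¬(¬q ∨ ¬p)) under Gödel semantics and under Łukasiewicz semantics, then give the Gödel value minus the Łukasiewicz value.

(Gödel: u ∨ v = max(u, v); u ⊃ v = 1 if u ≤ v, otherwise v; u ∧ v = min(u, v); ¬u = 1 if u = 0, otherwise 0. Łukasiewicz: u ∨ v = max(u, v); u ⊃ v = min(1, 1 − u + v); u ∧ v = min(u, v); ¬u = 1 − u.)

Gödel evaluation:
  ¬p: Gödel ¬ of 0.3 = 0 (operand ≠ 0)
  (q ∧ ¬p) = min(0.9, 0) = 0
  ¬(q ∧ ¬p): Gödel ¬ of 0 = 1 (operand is 0)
  ¬q: Gödel ¬ of 0.9 = 0 (operand ≠ 0)
  ¬p: Gödel ¬ of 0.3 = 0 (operand ≠ 0)
  (¬q ∨ ¬p) = max(0, 0) = 0
  ¬(¬q ∨ ¬p): Gödel ¬ of 0 = 1 (operand is 0)
  (¬(q ∧ ¬p) ∨ ¬(¬q ∨ ¬p)) = max(1, 1) = 1
  ¬(¬(q ∧ ¬p) ∨ ¬(¬q ∨ ¬p)): Gödel ¬ of 1 = 0 (operand ≠ 0)
  Gödel value = 0
Łukasiewicz evaluation:
  ¬p: Łukasiewicz ¬ gives 1 − 0.3 = 0.7
  (q ∧ ¬p) = min(0.9, 0.7) = 0.7
  ¬(q ∧ ¬p): Łukasiewicz ¬ gives 1 − 0.7 = 0.3
  ¬q: Łukasiewicz ¬ gives 1 − 0.9 = 0.1
  ¬p: Łukasiewicz ¬ gives 1 − 0.3 = 0.7
  (¬q ∨ ¬p) = max(0.1, 0.7) = 0.7
  ¬(¬q ∨ ¬p): Łukasiewicz ¬ gives 1 − 0.7 = 0.3
  (¬(q ∧ ¬p) ∨ ¬(¬q ∨ ¬p)) = max(0.3, 0.3) = 0.3
  ¬(¬(q ∧ ¬p) ∨ ¬(¬q ∨ ¬p)): Łukasiewicz ¬ gives 1 − 0.3 = 0.7
  Łukasiewicz value = 0.7
Difference: 0 − 0.7 = -0.70

-0.70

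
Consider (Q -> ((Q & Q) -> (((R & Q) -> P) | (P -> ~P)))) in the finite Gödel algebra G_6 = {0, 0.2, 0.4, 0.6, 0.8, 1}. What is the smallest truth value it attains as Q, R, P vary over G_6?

The minimum is attained at Q = 0.4, R = 0.4, P = 0.2:
  (Q & Q) = min(0.4, 0.4) = 0.4
  (R & Q) = min(0.4, 0.4) = 0.4
  ((R & Q) -> P): 0.4 > 0.2, so result = 0.2
  ~P: Gödel ¬ of 0.2 = 0 (operand ≠ 0)
  (P -> ~P): 0.2 > 0, so result = 0
  (((R & Q) -> P) | (P -> ~P)) = max(0.2, 0) = 0.2
  ((Q & Q) -> (((R & Q) -> P) | (P -> ~P))): 0.4 > 0.2, so result = 0.2
  (Q -> ((Q & Q) -> (((R & Q) -> P) | (P -> ~P)))): 0.4 > 0.2, so result = 0.2
Checking all 216 assignments confirms none give a value below 0.20.

0.20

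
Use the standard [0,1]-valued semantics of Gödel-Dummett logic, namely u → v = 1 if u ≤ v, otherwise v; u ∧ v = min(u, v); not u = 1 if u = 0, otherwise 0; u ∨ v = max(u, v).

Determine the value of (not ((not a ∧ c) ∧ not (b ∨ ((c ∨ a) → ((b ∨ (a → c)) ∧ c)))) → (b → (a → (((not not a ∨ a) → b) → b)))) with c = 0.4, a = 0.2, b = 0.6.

not a: Gödel ¬ of 0.2 = 0 (operand ≠ 0)
(not a ∧ c) = min(0, 0.4) = 0
(c ∨ a) = max(0.4, 0.2) = 0.4
(a → c): 0.2 ≤ 0.4, so result = 1
(b ∨ (a → c)) = max(0.6, 1) = 1
((b ∨ (a → c)) ∧ c) = min(1, 0.4) = 0.4
((c ∨ a) → ((b ∨ (a → c)) ∧ c)): 0.4 ≤ 0.4, so result = 1
(b ∨ ((c ∨ a) → ((b ∨ (a → c)) ∧ c))) = max(0.6, 1) = 1
not (b ∨ ((c ∨ a) → ((b ∨ (a → c)) ∧ c))): Gödel ¬ of 1 = 0 (operand ≠ 0)
((not a ∧ c) ∧ not (b ∨ ((c ∨ a) → ((b ∨ (a → c)) ∧ c)))) = min(0, 0) = 0
not ((not a ∧ c) ∧ not (b ∨ ((c ∨ a) → ((b ∨ (a → c)) ∧ c)))): Gödel ¬ of 0 = 1 (operand is 0)
not a: Gödel ¬ of 0.2 = 0 (operand ≠ 0)
not not a: Gödel ¬ of 0 = 1 (operand is 0)
(not not a ∨ a) = max(1, 0.2) = 1
((not not a ∨ a) → b): 1 > 0.6, so result = 0.6
(((not not a ∨ a) → b) → b): 0.6 ≤ 0.6, so result = 1
(a → (((not not a ∨ a) → b) → b)): 0.2 ≤ 1, so result = 1
(b → (a → (((not not a ∨ a) → b) → b))): 0.6 ≤ 1, so result = 1
(not ((not a ∧ c) ∧ not (b ∨ ((c ∨ a) → ((b ∨ (a → c)) ∧ c)))) → (b → (a → (((not not a ∨ a) → b) → b)))): 1 ≤ 1, so result = 1

1.00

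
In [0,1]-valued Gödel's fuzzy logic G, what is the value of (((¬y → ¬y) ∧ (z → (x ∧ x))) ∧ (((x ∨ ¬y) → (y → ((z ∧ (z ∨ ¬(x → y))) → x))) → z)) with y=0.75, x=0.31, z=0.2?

¬y: Gödel ¬ of 0.75 = 0 (operand ≠ 0)
¬y: Gödel ¬ of 0.75 = 0 (operand ≠ 0)
(¬y → ¬y): 0 ≤ 0, so result = 1
(x ∧ x) = min(0.31, 0.31) = 0.31
(z → (x ∧ x)): 0.2 ≤ 0.31, so result = 1
((¬y → ¬y) ∧ (z → (x ∧ x))) = min(1, 1) = 1
¬y: Gödel ¬ of 0.75 = 0 (operand ≠ 0)
(x ∨ ¬y) = max(0.31, 0) = 0.31
(x → y): 0.31 ≤ 0.75, so result = 1
¬(x → y): Gödel ¬ of 1 = 0 (operand ≠ 0)
(z ∨ ¬(x → y)) = max(0.2, 0) = 0.2
(z ∧ (z ∨ ¬(x → y))) = min(0.2, 0.2) = 0.2
((z ∧ (z ∨ ¬(x → y))) → x): 0.2 ≤ 0.31, so result = 1
(y → ((z ∧ (z ∨ ¬(x → y))) → x)): 0.75 ≤ 1, so result = 1
((x ∨ ¬y) → (y → ((z ∧ (z ∨ ¬(x → y))) → x))): 0.31 ≤ 1, so result = 1
(((x ∨ ¬y) → (y → ((z ∧ (z ∨ ¬(x → y))) → x))) → z): 1 > 0.2, so result = 0.2
(((¬y → ¬y) ∧ (z → (x ∧ x))) ∧ (((x ∨ ¬y) → (y → ((z ∧ (z ∨ ¬(x → y))) → x))) → z)) = min(1, 0.2) = 0.2

0.20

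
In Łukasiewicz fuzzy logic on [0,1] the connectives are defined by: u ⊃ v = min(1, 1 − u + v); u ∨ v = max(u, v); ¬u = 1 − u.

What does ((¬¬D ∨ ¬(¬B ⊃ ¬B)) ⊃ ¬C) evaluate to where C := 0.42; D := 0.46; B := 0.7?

1.00

¬D: Łukasiewicz ¬ gives 1 − 0.46 = 0.54
¬¬D: Łukasiewicz ¬ gives 1 − 0.54 = 0.46
¬B: Łukasiewicz ¬ gives 1 − 0.7 = 0.3
¬B: Łukasiewicz ¬ gives 1 − 0.7 = 0.3
(¬B ⊃ ¬B): min(1, 1 − 0.3 + 0.3) = 1
¬(¬B ⊃ ¬B): Łukasiewicz ¬ gives 1 − 1 = 0
(¬¬D ∨ ¬(¬B ⊃ ¬B)) = max(0.46, 0) = 0.46
¬C: Łukasiewicz ¬ gives 1 − 0.42 = 0.58
((¬¬D ∨ ¬(¬B ⊃ ¬B)) ⊃ ¬C): min(1, 1 − 0.46 + 0.58) = 1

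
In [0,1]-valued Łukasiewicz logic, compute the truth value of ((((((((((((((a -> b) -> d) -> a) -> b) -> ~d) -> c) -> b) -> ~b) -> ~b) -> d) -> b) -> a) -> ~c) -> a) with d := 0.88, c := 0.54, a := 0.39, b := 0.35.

(a -> b): min(1, 1 − 0.39 + 0.35) = 0.96
((a -> b) -> d): min(1, 1 − 0.96 + 0.88) = 0.92
(((a -> b) -> d) -> a): min(1, 1 − 0.92 + 0.39) = 0.47
((((a -> b) -> d) -> a) -> b): min(1, 1 − 0.47 + 0.35) = 0.88
~d: Łukasiewicz ¬ gives 1 − 0.88 = 0.12
(((((a -> b) -> d) -> a) -> b) -> ~d): min(1, 1 − 0.88 + 0.12) = 0.24
((((((a -> b) -> d) -> a) -> b) -> ~d) -> c): min(1, 1 − 0.24 + 0.54) = 1
(((((((a -> b) -> d) -> a) -> b) -> ~d) -> c) -> b): min(1, 1 − 1 + 0.35) = 0.35
~b: Łukasiewicz ¬ gives 1 − 0.35 = 0.65
((((((((a -> b) -> d) -> a) -> b) -> ~d) -> c) -> b) -> ~b): min(1, 1 − 0.35 + 0.65) = 1
~b: Łukasiewicz ¬ gives 1 − 0.35 = 0.65
(((((((((a -> b) -> d) -> a) -> b) -> ~d) -> c) -> b) -> ~b) -> ~b): min(1, 1 − 1 + 0.65) = 0.65
((((((((((a -> b) -> d) -> a) -> b) -> ~d) -> c) -> b) -> ~b) -> ~b) -> d): min(1, 1 − 0.65 + 0.88) = 1
(((((((((((a -> b) -> d) -> a) -> b) -> ~d) -> c) -> b) -> ~b) -> ~b) -> d) -> b): min(1, 1 − 1 + 0.35) = 0.35
((((((((((((a -> b) -> d) -> a) -> b) -> ~d) -> c) -> b) -> ~b) -> ~b) -> d) -> b) -> a): min(1, 1 − 0.35 + 0.39) = 1
~c: Łukasiewicz ¬ gives 1 − 0.54 = 0.46
(((((((((((((a -> b) -> d) -> a) -> b) -> ~d) -> c) -> b) -> ~b) -> ~b) -> d) -> b) -> a) -> ~c): min(1, 1 − 1 + 0.46) = 0.46
((((((((((((((a -> b) -> d) -> a) -> b) -> ~d) -> c) -> b) -> ~b) -> ~b) -> d) -> b) -> a) -> ~c) -> a): min(1, 1 − 0.46 + 0.39) = 0.93

0.93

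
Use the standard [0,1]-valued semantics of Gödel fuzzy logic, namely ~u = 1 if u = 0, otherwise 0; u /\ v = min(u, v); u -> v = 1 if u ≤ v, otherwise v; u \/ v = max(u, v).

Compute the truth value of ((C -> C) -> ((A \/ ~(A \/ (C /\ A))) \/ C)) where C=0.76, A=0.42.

0.76

(C -> C): 0.76 ≤ 0.76, so result = 1
(C /\ A) = min(0.76, 0.42) = 0.42
(A \/ (C /\ A)) = max(0.42, 0.42) = 0.42
~(A \/ (C /\ A)): Gödel ¬ of 0.42 = 0 (operand ≠ 0)
(A \/ ~(A \/ (C /\ A))) = max(0.42, 0) = 0.42
((A \/ ~(A \/ (C /\ A))) \/ C) = max(0.42, 0.76) = 0.76
((C -> C) -> ((A \/ ~(A \/ (C /\ A))) \/ C)): 1 > 0.76, so result = 0.76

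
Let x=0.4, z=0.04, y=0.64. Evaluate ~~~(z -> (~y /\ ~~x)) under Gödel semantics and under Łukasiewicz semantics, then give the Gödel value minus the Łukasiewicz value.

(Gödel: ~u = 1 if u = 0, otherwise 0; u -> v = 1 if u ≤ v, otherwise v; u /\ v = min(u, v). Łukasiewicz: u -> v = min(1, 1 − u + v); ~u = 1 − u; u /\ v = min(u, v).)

Gödel evaluation:
  ~y: Gödel ¬ of 0.64 = 0 (operand ≠ 0)
  ~x: Gödel ¬ of 0.4 = 0 (operand ≠ 0)
  ~~x: Gödel ¬ of 0 = 1 (operand is 0)
  (~y /\ ~~x) = min(0, 1) = 0
  (z -> (~y /\ ~~x)): 0.04 > 0, so result = 0
  ~(z -> (~y /\ ~~x)): Gödel ¬ of 0 = 1 (operand is 0)
  ~~(z -> (~y /\ ~~x)): Gödel ¬ of 1 = 0 (operand ≠ 0)
  ~~~(z -> (~y /\ ~~x)): Gödel ¬ of 0 = 1 (operand is 0)
  Gödel value = 1
Łukasiewicz evaluation:
  ~y: Łukasiewicz ¬ gives 1 − 0.64 = 0.36
  ~x: Łukasiewicz ¬ gives 1 − 0.4 = 0.6
  ~~x: Łukasiewicz ¬ gives 1 − 0.6 = 0.4
  (~y /\ ~~x) = min(0.36, 0.4) = 0.36
  (z -> (~y /\ ~~x)): min(1, 1 − 0.04 + 0.36) = 1
  ~(z -> (~y /\ ~~x)): Łukasiewicz ¬ gives 1 − 1 = 0
  ~~(z -> (~y /\ ~~x)): Łukasiewicz ¬ gives 1 − 0 = 1
  ~~~(z -> (~y /\ ~~x)): Łukasiewicz ¬ gives 1 − 1 = 0
  Łukasiewicz value = 0
Difference: 1 − 0 = 1.00

1.00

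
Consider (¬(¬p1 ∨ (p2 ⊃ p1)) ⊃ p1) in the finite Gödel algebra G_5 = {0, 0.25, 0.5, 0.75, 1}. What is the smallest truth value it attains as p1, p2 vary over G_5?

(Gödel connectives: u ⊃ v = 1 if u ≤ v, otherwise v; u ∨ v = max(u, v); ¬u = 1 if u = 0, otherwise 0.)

Every assignment gives 1. For instance at p1 = 0, p2 = 0:
  ¬p1: Gödel ¬ of 0 = 1 (operand is 0)
  (p2 ⊃ p1): 0 ≤ 0, so result = 1
  (¬p1 ∨ (p2 ⊃ p1)) = max(1, 1) = 1
  ¬(¬p1 ∨ (p2 ⊃ p1)): Gödel ¬ of 1 = 0 (operand ≠ 0)
  (¬(¬p1 ∨ (p2 ⊃ p1)) ⊃ p1): 0 ≤ 0, so result = 1
All 25 assignments give value 1 — the formula is a G_5-tautology.

1.00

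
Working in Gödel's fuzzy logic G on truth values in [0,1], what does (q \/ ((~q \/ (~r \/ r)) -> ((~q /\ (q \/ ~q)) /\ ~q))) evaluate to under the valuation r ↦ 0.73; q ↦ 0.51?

~q: Gödel ¬ of 0.51 = 0 (operand ≠ 0)
~r: Gödel ¬ of 0.73 = 0 (operand ≠ 0)
(~r \/ r) = max(0, 0.73) = 0.73
(~q \/ (~r \/ r)) = max(0, 0.73) = 0.73
~q: Gödel ¬ of 0.51 = 0 (operand ≠ 0)
~q: Gödel ¬ of 0.51 = 0 (operand ≠ 0)
(q \/ ~q) = max(0.51, 0) = 0.51
(~q /\ (q \/ ~q)) = min(0, 0.51) = 0
~q: Gödel ¬ of 0.51 = 0 (operand ≠ 0)
((~q /\ (q \/ ~q)) /\ ~q) = min(0, 0) = 0
((~q \/ (~r \/ r)) -> ((~q /\ (q \/ ~q)) /\ ~q)): 0.73 > 0, so result = 0
(q \/ ((~q \/ (~r \/ r)) -> ((~q /\ (q \/ ~q)) /\ ~q))) = max(0.51, 0) = 0.51

0.51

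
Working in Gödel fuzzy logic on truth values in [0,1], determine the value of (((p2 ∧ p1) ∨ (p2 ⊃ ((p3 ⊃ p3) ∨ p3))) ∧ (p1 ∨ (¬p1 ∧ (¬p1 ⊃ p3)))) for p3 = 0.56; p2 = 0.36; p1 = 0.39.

(p2 ∧ p1) = min(0.36, 0.39) = 0.36
(p3 ⊃ p3): 0.56 ≤ 0.56, so result = 1
((p3 ⊃ p3) ∨ p3) = max(1, 0.56) = 1
(p2 ⊃ ((p3 ⊃ p3) ∨ p3)): 0.36 ≤ 1, so result = 1
((p2 ∧ p1) ∨ (p2 ⊃ ((p3 ⊃ p3) ∨ p3))) = max(0.36, 1) = 1
¬p1: Gödel ¬ of 0.39 = 0 (operand ≠ 0)
¬p1: Gödel ¬ of 0.39 = 0 (operand ≠ 0)
(¬p1 ⊃ p3): 0 ≤ 0.56, so result = 1
(¬p1 ∧ (¬p1 ⊃ p3)) = min(0, 1) = 0
(p1 ∨ (¬p1 ∧ (¬p1 ⊃ p3))) = max(0.39, 0) = 0.39
(((p2 ∧ p1) ∨ (p2 ⊃ ((p3 ⊃ p3) ∨ p3))) ∧ (p1 ∨ (¬p1 ∧ (¬p1 ⊃ p3)))) = min(1, 0.39) = 0.39

0.39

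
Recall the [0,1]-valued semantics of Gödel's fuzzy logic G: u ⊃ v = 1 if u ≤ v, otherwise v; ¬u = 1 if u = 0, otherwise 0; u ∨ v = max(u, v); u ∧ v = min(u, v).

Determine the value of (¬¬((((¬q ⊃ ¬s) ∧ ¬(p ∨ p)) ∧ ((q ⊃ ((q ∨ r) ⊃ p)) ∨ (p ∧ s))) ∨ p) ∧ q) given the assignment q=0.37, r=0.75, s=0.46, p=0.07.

¬q: Gödel ¬ of 0.37 = 0 (operand ≠ 0)
¬s: Gödel ¬ of 0.46 = 0 (operand ≠ 0)
(¬q ⊃ ¬s): 0 ≤ 0, so result = 1
(p ∨ p) = max(0.07, 0.07) = 0.07
¬(p ∨ p): Gödel ¬ of 0.07 = 0 (operand ≠ 0)
((¬q ⊃ ¬s) ∧ ¬(p ∨ p)) = min(1, 0) = 0
(q ∨ r) = max(0.37, 0.75) = 0.75
((q ∨ r) ⊃ p): 0.75 > 0.07, so result = 0.07
(q ⊃ ((q ∨ r) ⊃ p)): 0.37 > 0.07, so result = 0.07
(p ∧ s) = min(0.07, 0.46) = 0.07
((q ⊃ ((q ∨ r) ⊃ p)) ∨ (p ∧ s)) = max(0.07, 0.07) = 0.07
(((¬q ⊃ ¬s) ∧ ¬(p ∨ p)) ∧ ((q ⊃ ((q ∨ r) ⊃ p)) ∨ (p ∧ s))) = min(0, 0.07) = 0
((((¬q ⊃ ¬s) ∧ ¬(p ∨ p)) ∧ ((q ⊃ ((q ∨ r) ⊃ p)) ∨ (p ∧ s))) ∨ p) = max(0, 0.07) = 0.07
¬((((¬q ⊃ ¬s) ∧ ¬(p ∨ p)) ∧ ((q ⊃ ((q ∨ r) ⊃ p)) ∨ (p ∧ s))) ∨ p): Gödel ¬ of 0.07 = 0 (operand ≠ 0)
¬¬((((¬q ⊃ ¬s) ∧ ¬(p ∨ p)) ∧ ((q ⊃ ((q ∨ r) ⊃ p)) ∨ (p ∧ s))) ∨ p): Gödel ¬ of 0 = 1 (operand is 0)
(¬¬((((¬q ⊃ ¬s) ∧ ¬(p ∨ p)) ∧ ((q ⊃ ((q ∨ r) ⊃ p)) ∨ (p ∧ s))) ∨ p) ∧ q) = min(1, 0.37) = 0.37

0.37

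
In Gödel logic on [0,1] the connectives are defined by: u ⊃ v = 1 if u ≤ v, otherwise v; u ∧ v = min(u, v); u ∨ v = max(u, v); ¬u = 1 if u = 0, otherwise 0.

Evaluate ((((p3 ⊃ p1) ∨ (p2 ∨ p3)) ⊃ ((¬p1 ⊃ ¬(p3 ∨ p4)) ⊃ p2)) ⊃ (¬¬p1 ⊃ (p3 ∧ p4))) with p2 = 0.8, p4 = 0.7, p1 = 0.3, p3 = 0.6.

0.60

(p3 ⊃ p1): 0.6 > 0.3, so result = 0.3
(p2 ∨ p3) = max(0.8, 0.6) = 0.8
((p3 ⊃ p1) ∨ (p2 ∨ p3)) = max(0.3, 0.8) = 0.8
¬p1: Gödel ¬ of 0.3 = 0 (operand ≠ 0)
(p3 ∨ p4) = max(0.6, 0.7) = 0.7
¬(p3 ∨ p4): Gödel ¬ of 0.7 = 0 (operand ≠ 0)
(¬p1 ⊃ ¬(p3 ∨ p4)): 0 ≤ 0, so result = 1
((¬p1 ⊃ ¬(p3 ∨ p4)) ⊃ p2): 1 > 0.8, so result = 0.8
(((p3 ⊃ p1) ∨ (p2 ∨ p3)) ⊃ ((¬p1 ⊃ ¬(p3 ∨ p4)) ⊃ p2)): 0.8 ≤ 0.8, so result = 1
¬p1: Gödel ¬ of 0.3 = 0 (operand ≠ 0)
¬¬p1: Gödel ¬ of 0 = 1 (operand is 0)
(p3 ∧ p4) = min(0.6, 0.7) = 0.6
(¬¬p1 ⊃ (p3 ∧ p4)): 1 > 0.6, so result = 0.6
((((p3 ⊃ p1) ∨ (p2 ∨ p3)) ⊃ ((¬p1 ⊃ ¬(p3 ∨ p4)) ⊃ p2)) ⊃ (¬¬p1 ⊃ (p3 ∧ p4))): 1 > 0.6, so result = 0.6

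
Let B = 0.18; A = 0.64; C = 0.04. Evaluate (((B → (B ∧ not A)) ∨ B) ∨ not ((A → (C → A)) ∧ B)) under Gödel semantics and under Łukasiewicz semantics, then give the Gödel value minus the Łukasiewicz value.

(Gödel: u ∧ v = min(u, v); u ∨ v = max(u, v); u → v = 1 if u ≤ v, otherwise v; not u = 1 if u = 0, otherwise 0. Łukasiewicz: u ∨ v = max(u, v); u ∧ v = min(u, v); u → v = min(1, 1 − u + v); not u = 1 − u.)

Gödel evaluation:
  not A: Gödel ¬ of 0.64 = 0 (operand ≠ 0)
  (B ∧ not A) = min(0.18, 0) = 0
  (B → (B ∧ not A)): 0.18 > 0, so result = 0
  ((B → (B ∧ not A)) ∨ B) = max(0, 0.18) = 0.18
  (C → A): 0.04 ≤ 0.64, so result = 1
  (A → (C → A)): 0.64 ≤ 1, so result = 1
  ((A → (C → A)) ∧ B) = min(1, 0.18) = 0.18
  not ((A → (C → A)) ∧ B): Gödel ¬ of 0.18 = 0 (operand ≠ 0)
  (((B → (B ∧ not A)) ∨ B) ∨ not ((A → (C → A)) ∧ B)) = max(0.18, 0) = 0.18
  Gödel value = 0.18
Łukasiewicz evaluation:
  not A: Łukasiewicz ¬ gives 1 − 0.64 = 0.36
  (B ∧ not A) = min(0.18, 0.36) = 0.18
  (B → (B ∧ not A)): min(1, 1 − 0.18 + 0.18) = 1
  ((B → (B ∧ not A)) ∨ B) = max(1, 0.18) = 1
  (C → A): min(1, 1 − 0.04 + 0.64) = 1
  (A → (C → A)): min(1, 1 − 0.64 + 1) = 1
  ((A → (C → A)) ∧ B) = min(1, 0.18) = 0.18
  not ((A → (C → A)) ∧ B): Łukasiewicz ¬ gives 1 − 0.18 = 0.82
  (((B → (B ∧ not A)) ∨ B) ∨ not ((A → (C → A)) ∧ B)) = max(1, 0.82) = 1
  Łukasiewicz value = 1
Difference: 0.18 − 1 = -0.82

-0.82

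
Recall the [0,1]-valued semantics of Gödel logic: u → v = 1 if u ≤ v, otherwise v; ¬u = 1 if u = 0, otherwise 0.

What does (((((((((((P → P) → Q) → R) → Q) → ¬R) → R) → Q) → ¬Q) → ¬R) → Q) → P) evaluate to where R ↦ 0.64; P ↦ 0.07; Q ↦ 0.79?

(P → P): 0.07 ≤ 0.07, so result = 1
((P → P) → Q): 1 > 0.79, so result = 0.79
(((P → P) → Q) → R): 0.79 > 0.64, so result = 0.64
((((P → P) → Q) → R) → Q): 0.64 ≤ 0.79, so result = 1
¬R: Gödel ¬ of 0.64 = 0 (operand ≠ 0)
(((((P → P) → Q) → R) → Q) → ¬R): 1 > 0, so result = 0
((((((P → P) → Q) → R) → Q) → ¬R) → R): 0 ≤ 0.64, so result = 1
(((((((P → P) → Q) → R) → Q) → ¬R) → R) → Q): 1 > 0.79, so result = 0.79
¬Q: Gödel ¬ of 0.79 = 0 (operand ≠ 0)
((((((((P → P) → Q) → R) → Q) → ¬R) → R) → Q) → ¬Q): 0.79 > 0, so result = 0
¬R: Gödel ¬ of 0.64 = 0 (operand ≠ 0)
(((((((((P → P) → Q) → R) → Q) → ¬R) → R) → Q) → ¬Q) → ¬R): 0 ≤ 0, so result = 1
((((((((((P → P) → Q) → R) → Q) → ¬R) → R) → Q) → ¬Q) → ¬R) → Q): 1 > 0.79, so result = 0.79
(((((((((((P → P) → Q) → R) → Q) → ¬R) → R) → Q) → ¬Q) → ¬R) → Q) → P): 0.79 > 0.07, so result = 0.07

0.07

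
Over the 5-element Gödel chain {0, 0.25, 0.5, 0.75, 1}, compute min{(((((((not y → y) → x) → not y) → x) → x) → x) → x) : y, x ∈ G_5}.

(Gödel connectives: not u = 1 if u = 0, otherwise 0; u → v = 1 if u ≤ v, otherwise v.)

The minimum is attained at y = 0.25, x = 0.25:
  not y: Gödel ¬ of 0.25 = 0 (operand ≠ 0)
  (not y → y): 0 ≤ 0.25, so result = 1
  ((not y → y) → x): 1 > 0.25, so result = 0.25
  not y: Gödel ¬ of 0.25 = 0 (operand ≠ 0)
  (((not y → y) → x) → not y): 0.25 > 0, so result = 0
  ((((not y → y) → x) → not y) → x): 0 ≤ 0.25, so result = 1
  (((((not y → y) → x) → not y) → x) → x): 1 > 0.25, so result = 0.25
  ((((((not y → y) → x) → not y) → x) → x) → x): 0.25 ≤ 0.25, so result = 1
  (((((((not y → y) → x) → not y) → x) → x) → x) → x): 1 > 0.25, so result = 0.25
Checking all 25 assignments confirms none give a value below 0.25.

0.25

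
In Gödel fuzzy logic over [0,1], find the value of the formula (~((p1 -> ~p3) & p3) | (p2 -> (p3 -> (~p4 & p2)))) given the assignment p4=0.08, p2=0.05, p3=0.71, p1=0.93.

~p3: Gödel ¬ of 0.71 = 0 (operand ≠ 0)
(p1 -> ~p3): 0.93 > 0, so result = 0
((p1 -> ~p3) & p3) = min(0, 0.71) = 0
~((p1 -> ~p3) & p3): Gödel ¬ of 0 = 1 (operand is 0)
~p4: Gödel ¬ of 0.08 = 0 (operand ≠ 0)
(~p4 & p2) = min(0, 0.05) = 0
(p3 -> (~p4 & p2)): 0.71 > 0, so result = 0
(p2 -> (p3 -> (~p4 & p2))): 0.05 > 0, so result = 0
(~((p1 -> ~p3) & p3) | (p2 -> (p3 -> (~p4 & p2)))) = max(1, 0) = 1

1.00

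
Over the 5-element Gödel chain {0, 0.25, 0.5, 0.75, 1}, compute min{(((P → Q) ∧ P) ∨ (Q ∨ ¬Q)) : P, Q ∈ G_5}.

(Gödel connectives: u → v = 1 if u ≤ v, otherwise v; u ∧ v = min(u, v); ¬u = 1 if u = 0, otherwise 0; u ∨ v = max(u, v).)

0.25

The minimum is attained at P = 0, Q = 0.25:
  (P → Q): 0 ≤ 0.25, so result = 1
  ((P → Q) ∧ P) = min(1, 0) = 0
  ¬Q: Gödel ¬ of 0.25 = 0 (operand ≠ 0)
  (Q ∨ ¬Q) = max(0.25, 0) = 0.25
  (((P → Q) ∧ P) ∨ (Q ∨ ¬Q)) = max(0, 0.25) = 0.25
Checking all 25 assignments confirms none give a value below 0.25.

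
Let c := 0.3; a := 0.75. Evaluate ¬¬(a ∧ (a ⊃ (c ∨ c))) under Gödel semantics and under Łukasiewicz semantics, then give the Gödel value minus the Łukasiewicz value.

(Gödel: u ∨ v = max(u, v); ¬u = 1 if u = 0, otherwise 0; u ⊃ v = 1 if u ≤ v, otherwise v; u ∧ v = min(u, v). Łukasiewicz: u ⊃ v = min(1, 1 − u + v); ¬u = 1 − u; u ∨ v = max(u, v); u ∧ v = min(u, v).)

0.45

Gödel evaluation:
  (c ∨ c) = max(0.3, 0.3) = 0.3
  (a ⊃ (c ∨ c)): 0.75 > 0.3, so result = 0.3
  (a ∧ (a ⊃ (c ∨ c))) = min(0.75, 0.3) = 0.3
  ¬(a ∧ (a ⊃ (c ∨ c))): Gödel ¬ of 0.3 = 0 (operand ≠ 0)
  ¬¬(a ∧ (a ⊃ (c ∨ c))): Gödel ¬ of 0 = 1 (operand is 0)
  Gödel value = 1
Łukasiewicz evaluation:
  (c ∨ c) = max(0.3, 0.3) = 0.3
  (a ⊃ (c ∨ c)): min(1, 1 − 0.75 + 0.3) = 0.55
  (a ∧ (a ⊃ (c ∨ c))) = min(0.75, 0.55) = 0.55
  ¬(a ∧ (a ⊃ (c ∨ c))): Łukasiewicz ¬ gives 1 − 0.55 = 0.45
  ¬¬(a ∧ (a ⊃ (c ∨ c))): Łukasiewicz ¬ gives 1 − 0.45 = 0.55
  Łukasiewicz value = 0.55
Difference: 1 − 0.55 = 0.45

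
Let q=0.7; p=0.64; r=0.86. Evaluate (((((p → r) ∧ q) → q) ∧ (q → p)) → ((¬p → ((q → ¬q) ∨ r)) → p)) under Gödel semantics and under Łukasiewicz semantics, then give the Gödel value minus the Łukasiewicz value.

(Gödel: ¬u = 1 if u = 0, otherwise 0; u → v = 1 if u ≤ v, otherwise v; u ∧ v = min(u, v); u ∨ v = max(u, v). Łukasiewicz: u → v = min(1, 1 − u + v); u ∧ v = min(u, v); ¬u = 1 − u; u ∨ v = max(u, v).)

Gödel evaluation:
  (p → r): 0.64 ≤ 0.86, so result = 1
  ((p → r) ∧ q) = min(1, 0.7) = 0.7
  (((p → r) ∧ q) → q): 0.7 ≤ 0.7, so result = 1
  (q → p): 0.7 > 0.64, so result = 0.64
  ((((p → r) ∧ q) → q) ∧ (q → p)) = min(1, 0.64) = 0.64
  ¬p: Gödel ¬ of 0.64 = 0 (operand ≠ 0)
  ¬q: Gödel ¬ of 0.7 = 0 (operand ≠ 0)
  (q → ¬q): 0.7 > 0, so result = 0
  ((q → ¬q) ∨ r) = max(0, 0.86) = 0.86
  (¬p → ((q → ¬q) ∨ r)): 0 ≤ 0.86, so result = 1
  ((¬p → ((q → ¬q) ∨ r)) → p): 1 > 0.64, so result = 0.64
  (((((p → r) ∧ q) → q) ∧ (q → p)) → ((¬p → ((q → ¬q) ∨ r)) → p)): 0.64 ≤ 0.64, so result = 1
  Gödel value = 1
Łukasiewicz evaluation:
  (p → r): min(1, 1 − 0.64 + 0.86) = 1
  ((p → r) ∧ q) = min(1, 0.7) = 0.7
  (((p → r) ∧ q) → q): min(1, 1 − 0.7 + 0.7) = 1
  (q → p): min(1, 1 − 0.7 + 0.64) = 0.94
  ((((p → r) ∧ q) → q) ∧ (q → p)) = min(1, 0.94) = 0.94
  ¬p: Łukasiewicz ¬ gives 1 − 0.64 = 0.36
  ¬q: Łukasiewicz ¬ gives 1 − 0.7 = 0.3
  (q → ¬q): min(1, 1 − 0.7 + 0.3) = 0.6
  ((q → ¬q) ∨ r) = max(0.6, 0.86) = 0.86
  (¬p → ((q → ¬q) ∨ r)): min(1, 1 − 0.36 + 0.86) = 1
  ((¬p → ((q → ¬q) ∨ r)) → p): min(1, 1 − 1 + 0.64) = 0.64
  (((((p → r) ∧ q) → q) ∧ (q → p)) → ((¬p → ((q → ¬q) ∨ r)) → p)): min(1, 1 − 0.94 + 0.64) = 0.7
  Łukasiewicz value = 0.7
Difference: 1 − 0.7 = 0.30

0.30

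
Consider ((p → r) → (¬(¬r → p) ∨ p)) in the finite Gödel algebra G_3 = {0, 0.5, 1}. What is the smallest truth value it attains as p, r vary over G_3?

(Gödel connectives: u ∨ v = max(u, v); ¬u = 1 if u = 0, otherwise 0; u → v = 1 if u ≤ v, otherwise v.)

0.00

The minimum is attained at p = 0, r = 0.5:
  (p → r): 0 ≤ 0.5, so result = 1
  ¬r: Gödel ¬ of 0.5 = 0 (operand ≠ 0)
  (¬r → p): 0 ≤ 0, so result = 1
  ¬(¬r → p): Gödel ¬ of 1 = 0 (operand ≠ 0)
  (¬(¬r → p) ∨ p) = max(0, 0) = 0
  ((p → r) → (¬(¬r → p) ∨ p)): 1 > 0, so result = 0
Checking all 9 assignments confirms none give a value below 0.00.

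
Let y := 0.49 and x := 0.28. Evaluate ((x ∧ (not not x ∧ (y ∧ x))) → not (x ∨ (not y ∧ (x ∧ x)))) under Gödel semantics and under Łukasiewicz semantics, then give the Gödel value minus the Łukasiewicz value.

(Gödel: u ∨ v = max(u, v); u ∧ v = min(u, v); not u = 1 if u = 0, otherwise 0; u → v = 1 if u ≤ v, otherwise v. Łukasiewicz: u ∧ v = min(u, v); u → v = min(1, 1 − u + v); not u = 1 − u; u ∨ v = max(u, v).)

-1.00

Gödel evaluation:
  not x: Gödel ¬ of 0.28 = 0 (operand ≠ 0)
  not not x: Gödel ¬ of 0 = 1 (operand is 0)
  (y ∧ x) = min(0.49, 0.28) = 0.28
  (not not x ∧ (y ∧ x)) = min(1, 0.28) = 0.28
  (x ∧ (not not x ∧ (y ∧ x))) = min(0.28, 0.28) = 0.28
  not y: Gödel ¬ of 0.49 = 0 (operand ≠ 0)
  (x ∧ x) = min(0.28, 0.28) = 0.28
  (not y ∧ (x ∧ x)) = min(0, 0.28) = 0
  (x ∨ (not y ∧ (x ∧ x))) = max(0.28, 0) = 0.28
  not (x ∨ (not y ∧ (x ∧ x))): Gödel ¬ of 0.28 = 0 (operand ≠ 0)
  ((x ∧ (not not x ∧ (y ∧ x))) → not (x ∨ (not y ∧ (x ∧ x)))): 0.28 > 0, so result = 0
  Gödel value = 0
Łukasiewicz evaluation:
  not x: Łukasiewicz ¬ gives 1 − 0.28 = 0.72
  not not x: Łukasiewicz ¬ gives 1 − 0.72 = 0.28
  (y ∧ x) = min(0.49, 0.28) = 0.28
  (not not x ∧ (y ∧ x)) = min(0.28, 0.28) = 0.28
  (x ∧ (not not x ∧ (y ∧ x))) = min(0.28, 0.28) = 0.28
  not y: Łukasiewicz ¬ gives 1 − 0.49 = 0.51
  (x ∧ x) = min(0.28, 0.28) = 0.28
  (not y ∧ (x ∧ x)) = min(0.51, 0.28) = 0.28
  (x ∨ (not y ∧ (x ∧ x))) = max(0.28, 0.28) = 0.28
  not (x ∨ (not y ∧ (x ∧ x))): Łukasiewicz ¬ gives 1 − 0.28 = 0.72
  ((x ∧ (not not x ∧ (y ∧ x))) → not (x ∨ (not y ∧ (x ∧ x)))): min(1, 1 − 0.28 + 0.72) = 1
  Łukasiewicz value = 1
Difference: 0 − 1 = -1.00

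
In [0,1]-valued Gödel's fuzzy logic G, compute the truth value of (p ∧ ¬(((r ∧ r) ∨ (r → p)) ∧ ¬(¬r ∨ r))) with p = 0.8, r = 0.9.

0.80

(r ∧ r) = min(0.9, 0.9) = 0.9
(r → p): 0.9 > 0.8, so result = 0.8
((r ∧ r) ∨ (r → p)) = max(0.9, 0.8) = 0.9
¬r: Gödel ¬ of 0.9 = 0 (operand ≠ 0)
(¬r ∨ r) = max(0, 0.9) = 0.9
¬(¬r ∨ r): Gödel ¬ of 0.9 = 0 (operand ≠ 0)
(((r ∧ r) ∨ (r → p)) ∧ ¬(¬r ∨ r)) = min(0.9, 0) = 0
¬(((r ∧ r) ∨ (r → p)) ∧ ¬(¬r ∨ r)): Gödel ¬ of 0 = 1 (operand is 0)
(p ∧ ¬(((r ∧ r) ∨ (r → p)) ∧ ¬(¬r ∨ r))) = min(0.8, 1) = 0.8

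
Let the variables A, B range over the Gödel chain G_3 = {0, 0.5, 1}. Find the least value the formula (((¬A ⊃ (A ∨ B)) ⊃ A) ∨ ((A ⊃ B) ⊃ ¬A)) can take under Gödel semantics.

The minimum is attained at A = 0.5, B = 0.5:
  ¬A: Gödel ¬ of 0.5 = 0 (operand ≠ 0)
  (A ∨ B) = max(0.5, 0.5) = 0.5
  (¬A ⊃ (A ∨ B)): 0 ≤ 0.5, so result = 1
  ((¬A ⊃ (A ∨ B)) ⊃ A): 1 > 0.5, so result = 0.5
  (A ⊃ B): 0.5 ≤ 0.5, so result = 1
  ¬A: Gödel ¬ of 0.5 = 0 (operand ≠ 0)
  ((A ⊃ B) ⊃ ¬A): 1 > 0, so result = 0
  (((¬A ⊃ (A ∨ B)) ⊃ A) ∨ ((A ⊃ B) ⊃ ¬A)) = max(0.5, 0) = 0.5
Checking all 9 assignments confirms none give a value below 0.50.

0.50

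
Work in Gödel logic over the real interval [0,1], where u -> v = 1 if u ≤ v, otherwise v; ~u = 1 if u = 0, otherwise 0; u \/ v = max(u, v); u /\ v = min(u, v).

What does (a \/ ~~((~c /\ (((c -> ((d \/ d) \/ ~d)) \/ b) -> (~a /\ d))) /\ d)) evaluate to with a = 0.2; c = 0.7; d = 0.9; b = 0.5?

0.20

~c: Gödel ¬ of 0.7 = 0 (operand ≠ 0)
(d \/ d) = max(0.9, 0.9) = 0.9
~d: Gödel ¬ of 0.9 = 0 (operand ≠ 0)
((d \/ d) \/ ~d) = max(0.9, 0) = 0.9
(c -> ((d \/ d) \/ ~d)): 0.7 ≤ 0.9, so result = 1
((c -> ((d \/ d) \/ ~d)) \/ b) = max(1, 0.5) = 1
~a: Gödel ¬ of 0.2 = 0 (operand ≠ 0)
(~a /\ d) = min(0, 0.9) = 0
(((c -> ((d \/ d) \/ ~d)) \/ b) -> (~a /\ d)): 1 > 0, so result = 0
(~c /\ (((c -> ((d \/ d) \/ ~d)) \/ b) -> (~a /\ d))) = min(0, 0) = 0
((~c /\ (((c -> ((d \/ d) \/ ~d)) \/ b) -> (~a /\ d))) /\ d) = min(0, 0.9) = 0
~((~c /\ (((c -> ((d \/ d) \/ ~d)) \/ b) -> (~a /\ d))) /\ d): Gödel ¬ of 0 = 1 (operand is 0)
~~((~c /\ (((c -> ((d \/ d) \/ ~d)) \/ b) -> (~a /\ d))) /\ d): Gödel ¬ of 1 = 0 (operand ≠ 0)
(a \/ ~~((~c /\ (((c -> ((d \/ d) \/ ~d)) \/ b) -> (~a /\ d))) /\ d)) = max(0.2, 0) = 0.2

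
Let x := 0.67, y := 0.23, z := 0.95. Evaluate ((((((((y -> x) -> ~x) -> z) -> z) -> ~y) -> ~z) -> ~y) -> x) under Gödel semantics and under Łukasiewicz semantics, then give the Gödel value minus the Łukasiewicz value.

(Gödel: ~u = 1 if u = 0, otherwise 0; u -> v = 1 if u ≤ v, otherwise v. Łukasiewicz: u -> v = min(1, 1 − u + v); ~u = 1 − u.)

Gödel evaluation:
  (y -> x): 0.23 ≤ 0.67, so result = 1
  ~x: Gödel ¬ of 0.67 = 0 (operand ≠ 0)
  ((y -> x) -> ~x): 1 > 0, so result = 0
  (((y -> x) -> ~x) -> z): 0 ≤ 0.95, so result = 1
  ((((y -> x) -> ~x) -> z) -> z): 1 > 0.95, so result = 0.95
  ~y: Gödel ¬ of 0.23 = 0 (operand ≠ 0)
  (((((y -> x) -> ~x) -> z) -> z) -> ~y): 0.95 > 0, so result = 0
  ~z: Gödel ¬ of 0.95 = 0 (operand ≠ 0)
  ((((((y -> x) -> ~x) -> z) -> z) -> ~y) -> ~z): 0 ≤ 0, so result = 1
  ~y: Gödel ¬ of 0.23 = 0 (operand ≠ 0)
  (((((((y -> x) -> ~x) -> z) -> z) -> ~y) -> ~z) -> ~y): 1 > 0, so result = 0
  ((((((((y -> x) -> ~x) -> z) -> z) -> ~y) -> ~z) -> ~y) -> x): 0 ≤ 0.67, so result = 1
  Gödel value = 1
Łukasiewicz evaluation:
  (y -> x): min(1, 1 − 0.23 + 0.67) = 1
  ~x: Łukasiewicz ¬ gives 1 − 0.67 = 0.33
  ((y -> x) -> ~x): min(1, 1 − 1 + 0.33) = 0.33
  (((y -> x) -> ~x) -> z): min(1, 1 − 0.33 + 0.95) = 1
  ((((y -> x) -> ~x) -> z) -> z): min(1, 1 − 1 + 0.95) = 0.95
  ~y: Łukasiewicz ¬ gives 1 − 0.23 = 0.77
  (((((y -> x) -> ~x) -> z) -> z) -> ~y): min(1, 1 − 0.95 + 0.77) = 0.82
  ~z: Łukasiewicz ¬ gives 1 − 0.95 = 0.05
  ((((((y -> x) -> ~x) -> z) -> z) -> ~y) -> ~z): min(1, 1 − 0.82 + 0.05) = 0.23
  ~y: Łukasiewicz ¬ gives 1 − 0.23 = 0.77
  (((((((y -> x) -> ~x) -> z) -> z) -> ~y) -> ~z) -> ~y): min(1, 1 − 0.23 + 0.77) = 1
  ((((((((y -> x) -> ~x) -> z) -> z) -> ~y) -> ~z) -> ~y) -> x): min(1, 1 − 1 + 0.67) = 0.67
  Łukasiewicz value = 0.67
Difference: 1 − 0.67 = 0.33

0.33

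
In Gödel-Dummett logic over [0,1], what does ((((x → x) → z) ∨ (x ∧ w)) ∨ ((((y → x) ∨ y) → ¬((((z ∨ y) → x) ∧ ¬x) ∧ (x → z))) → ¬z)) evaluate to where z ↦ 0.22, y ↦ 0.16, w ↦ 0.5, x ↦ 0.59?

0.50

(x → x): 0.59 ≤ 0.59, so result = 1
((x → x) → z): 1 > 0.22, so result = 0.22
(x ∧ w) = min(0.59, 0.5) = 0.5
(((x → x) → z) ∨ (x ∧ w)) = max(0.22, 0.5) = 0.5
(y → x): 0.16 ≤ 0.59, so result = 1
((y → x) ∨ y) = max(1, 0.16) = 1
(z ∨ y) = max(0.22, 0.16) = 0.22
((z ∨ y) → x): 0.22 ≤ 0.59, so result = 1
¬x: Gödel ¬ of 0.59 = 0 (operand ≠ 0)
(((z ∨ y) → x) ∧ ¬x) = min(1, 0) = 0
(x → z): 0.59 > 0.22, so result = 0.22
((((z ∨ y) → x) ∧ ¬x) ∧ (x → z)) = min(0, 0.22) = 0
¬((((z ∨ y) → x) ∧ ¬x) ∧ (x → z)): Gödel ¬ of 0 = 1 (operand is 0)
(((y → x) ∨ y) → ¬((((z ∨ y) → x) ∧ ¬x) ∧ (x → z))): 1 ≤ 1, so result = 1
¬z: Gödel ¬ of 0.22 = 0 (operand ≠ 0)
((((y → x) ∨ y) → ¬((((z ∨ y) → x) ∧ ¬x) ∧ (x → z))) → ¬z): 1 > 0, so result = 0
((((x → x) → z) ∨ (x ∧ w)) ∨ ((((y → x) ∨ y) → ¬((((z ∨ y) → x) ∧ ¬x) ∧ (x → z))) → ¬z)) = max(0.5, 0) = 0.5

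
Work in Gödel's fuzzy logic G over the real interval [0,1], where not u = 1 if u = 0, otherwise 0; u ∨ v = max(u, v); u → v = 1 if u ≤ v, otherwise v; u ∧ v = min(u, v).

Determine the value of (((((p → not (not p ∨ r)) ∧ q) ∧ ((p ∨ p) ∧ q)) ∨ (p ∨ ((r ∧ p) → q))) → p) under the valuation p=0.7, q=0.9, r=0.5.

not p: Gödel ¬ of 0.7 = 0 (operand ≠ 0)
(not p ∨ r) = max(0, 0.5) = 0.5
not (not p ∨ r): Gödel ¬ of 0.5 = 0 (operand ≠ 0)
(p → not (not p ∨ r)): 0.7 > 0, so result = 0
((p → not (not p ∨ r)) ∧ q) = min(0, 0.9) = 0
(p ∨ p) = max(0.7, 0.7) = 0.7
((p ∨ p) ∧ q) = min(0.7, 0.9) = 0.7
(((p → not (not p ∨ r)) ∧ q) ∧ ((p ∨ p) ∧ q)) = min(0, 0.7) = 0
(r ∧ p) = min(0.5, 0.7) = 0.5
((r ∧ p) → q): 0.5 ≤ 0.9, so result = 1
(p ∨ ((r ∧ p) → q)) = max(0.7, 1) = 1
((((p → not (not p ∨ r)) ∧ q) ∧ ((p ∨ p) ∧ q)) ∨ (p ∨ ((r ∧ p) → q))) = max(0, 1) = 1
(((((p → not (not p ∨ r)) ∧ q) ∧ ((p ∨ p) ∧ q)) ∨ (p ∨ ((r ∧ p) → q))) → p): 1 > 0.7, so result = 0.7

0.70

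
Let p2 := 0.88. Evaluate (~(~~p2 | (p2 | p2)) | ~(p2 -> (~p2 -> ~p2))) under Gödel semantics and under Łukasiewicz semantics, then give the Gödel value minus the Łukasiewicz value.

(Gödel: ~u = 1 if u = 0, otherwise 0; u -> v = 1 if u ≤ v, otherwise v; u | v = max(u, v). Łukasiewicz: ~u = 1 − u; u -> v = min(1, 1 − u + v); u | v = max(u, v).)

-0.12

Gödel evaluation:
  ~p2: Gödel ¬ of 0.88 = 0 (operand ≠ 0)
  ~~p2: Gödel ¬ of 0 = 1 (operand is 0)
  (p2 | p2) = max(0.88, 0.88) = 0.88
  (~~p2 | (p2 | p2)) = max(1, 0.88) = 1
  ~(~~p2 | (p2 | p2)): Gödel ¬ of 1 = 0 (operand ≠ 0)
  ~p2: Gödel ¬ of 0.88 = 0 (operand ≠ 0)
  ~p2: Gödel ¬ of 0.88 = 0 (operand ≠ 0)
  (~p2 -> ~p2): 0 ≤ 0, so result = 1
  (p2 -> (~p2 -> ~p2)): 0.88 ≤ 1, so result = 1
  ~(p2 -> (~p2 -> ~p2)): Gödel ¬ of 1 = 0 (operand ≠ 0)
  (~(~~p2 | (p2 | p2)) | ~(p2 -> (~p2 -> ~p2))) = max(0, 0) = 0
  Gödel value = 0
Łukasiewicz evaluation:
  ~p2: Łukasiewicz ¬ gives 1 − 0.88 = 0.12
  ~~p2: Łukasiewicz ¬ gives 1 − 0.12 = 0.88
  (p2 | p2) = max(0.88, 0.88) = 0.88
  (~~p2 | (p2 | p2)) = max(0.88, 0.88) = 0.88
  ~(~~p2 | (p2 | p2)): Łukasiewicz ¬ gives 1 − 0.88 = 0.12
  ~p2: Łukasiewicz ¬ gives 1 − 0.88 = 0.12
  ~p2: Łukasiewicz ¬ gives 1 − 0.88 = 0.12
  (~p2 -> ~p2): min(1, 1 − 0.12 + 0.12) = 1
  (p2 -> (~p2 -> ~p2)): min(1, 1 − 0.88 + 1) = 1
  ~(p2 -> (~p2 -> ~p2)): Łukasiewicz ¬ gives 1 − 1 = 0
  (~(~~p2 | (p2 | p2)) | ~(p2 -> (~p2 -> ~p2))) = max(0.12, 0) = 0.12
  Łukasiewicz value = 0.12
Difference: 0 − 0.12 = -0.12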